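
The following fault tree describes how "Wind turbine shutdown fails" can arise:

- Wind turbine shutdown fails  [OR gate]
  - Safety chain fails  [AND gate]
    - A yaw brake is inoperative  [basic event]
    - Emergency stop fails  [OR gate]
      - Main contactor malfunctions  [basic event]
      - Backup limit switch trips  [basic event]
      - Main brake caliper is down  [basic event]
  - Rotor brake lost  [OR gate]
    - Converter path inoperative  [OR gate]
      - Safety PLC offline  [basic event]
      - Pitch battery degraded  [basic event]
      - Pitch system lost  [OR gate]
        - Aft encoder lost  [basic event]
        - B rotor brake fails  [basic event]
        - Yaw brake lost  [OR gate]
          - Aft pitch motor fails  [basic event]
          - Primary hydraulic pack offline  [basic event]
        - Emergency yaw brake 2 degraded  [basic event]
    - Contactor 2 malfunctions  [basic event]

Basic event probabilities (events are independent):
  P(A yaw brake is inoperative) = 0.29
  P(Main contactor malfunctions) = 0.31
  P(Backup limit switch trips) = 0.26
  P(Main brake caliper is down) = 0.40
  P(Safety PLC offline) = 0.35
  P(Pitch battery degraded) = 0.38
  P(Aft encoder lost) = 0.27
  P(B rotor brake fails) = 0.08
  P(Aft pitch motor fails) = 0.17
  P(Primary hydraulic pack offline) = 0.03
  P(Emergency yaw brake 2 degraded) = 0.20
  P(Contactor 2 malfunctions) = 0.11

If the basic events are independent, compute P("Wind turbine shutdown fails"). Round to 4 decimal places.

P(Emergency stop fails) [OR] = 1 − (1−0.31) × (1−0.26) × (1−0.40) = 0.693640
P(Safety chain fails) [AND] = 0.29 × 0.693640 = 0.201156
P(Yaw brake lost) [OR] = 1 − (1−0.17) × (1−0.03) = 0.194900
P(Pitch system lost) [OR] = 1 − (1−0.27) × (1−0.08) × (1−0.194900) × (1−0.20) = 0.567436
P(Converter path inoperative) [OR] = 1 − (1−0.35) × (1−0.38) × (1−0.567436) = 0.825677
P(Rotor brake lost) [OR] = 1 − (1−0.825677) × (1−0.11) = 0.844853
P(Wind turbine shutdown fails) [OR] = 1 − (1−0.201156) × (1−0.844853) = 0.876062
Rounded to 4 decimal places: P(Wind turbine shutdown fails) ≈ 0.8761.

0.8761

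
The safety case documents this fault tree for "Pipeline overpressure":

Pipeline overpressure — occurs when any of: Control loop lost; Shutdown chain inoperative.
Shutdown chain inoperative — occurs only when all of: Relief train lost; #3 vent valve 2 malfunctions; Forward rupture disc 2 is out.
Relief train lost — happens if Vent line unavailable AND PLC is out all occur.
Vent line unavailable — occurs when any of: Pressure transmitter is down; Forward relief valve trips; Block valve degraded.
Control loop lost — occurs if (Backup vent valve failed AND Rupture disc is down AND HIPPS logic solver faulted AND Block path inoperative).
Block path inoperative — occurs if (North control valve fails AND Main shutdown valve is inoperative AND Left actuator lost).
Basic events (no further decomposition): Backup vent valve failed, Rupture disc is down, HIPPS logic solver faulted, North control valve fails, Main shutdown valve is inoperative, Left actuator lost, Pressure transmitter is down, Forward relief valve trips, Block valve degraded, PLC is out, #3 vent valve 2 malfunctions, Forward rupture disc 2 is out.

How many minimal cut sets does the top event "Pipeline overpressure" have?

4

Block path inoperative [AND]: one cut set from each child combined → 1 × 1 × 1 = 1 cut set(s).
Control loop lost [AND]: one cut set from each child combined → 1 × 1 × 1 × 1 = 1 cut set(s).
Vent line unavailable [OR]: union of children's cut sets → 3 cut set(s).
Relief train lost [AND]: one cut set from each child combined → 3 × 1 = 3 cut set(s).
Shutdown chain inoperative [AND]: one cut set from each child combined → 3 × 1 × 1 = 3 cut set(s).
Pipeline overpressure [OR]: union of children's cut sets → 4 cut set(s).
Minimal cut sets: {Backup vent valve failed, HIPPS logic solver faulted, Left actuator lost, Main shutdown valve is inoperative, North control valve fails, Rupture disc is down}; {#3 vent valve 2 malfunctions, Forward rupture disc 2 is out, PLC is out, Pressure transmitter is down}; {#3 vent valve 2 malfunctions, Forward relief valve trips, Forward rupture disc 2 is out, PLC is out}; {#3 vent valve 2 malfunctions, Block valve degraded, Forward rupture disc 2 is out, PLC is out}.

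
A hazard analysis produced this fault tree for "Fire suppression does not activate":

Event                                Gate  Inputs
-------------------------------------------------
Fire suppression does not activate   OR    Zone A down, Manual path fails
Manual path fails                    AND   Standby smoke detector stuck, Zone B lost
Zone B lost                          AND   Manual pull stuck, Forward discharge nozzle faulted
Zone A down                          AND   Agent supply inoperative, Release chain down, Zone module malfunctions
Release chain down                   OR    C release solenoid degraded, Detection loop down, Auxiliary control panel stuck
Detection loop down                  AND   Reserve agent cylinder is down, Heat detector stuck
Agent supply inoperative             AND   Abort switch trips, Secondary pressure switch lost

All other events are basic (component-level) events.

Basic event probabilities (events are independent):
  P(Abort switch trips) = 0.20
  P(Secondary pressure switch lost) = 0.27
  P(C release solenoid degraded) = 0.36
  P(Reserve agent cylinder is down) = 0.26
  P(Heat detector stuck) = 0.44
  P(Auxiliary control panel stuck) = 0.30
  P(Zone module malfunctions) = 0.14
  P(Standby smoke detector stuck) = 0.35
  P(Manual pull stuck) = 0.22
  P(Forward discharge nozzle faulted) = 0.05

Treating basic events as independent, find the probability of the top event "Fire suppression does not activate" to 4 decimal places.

P(Agent supply inoperative) [AND] = 0.20 × 0.27 = 0.054000
P(Detection loop down) [AND] = 0.26 × 0.44 = 0.114400
P(Release chain down) [OR] = 1 − (1−0.36) × (1−0.114400) × (1−0.30) = 0.603251
P(Zone A down) [AND] = 0.054000 × 0.603251 × 0.14 = 0.004561
P(Zone B lost) [AND] = 0.22 × 0.05 = 0.011000
P(Manual path fails) [AND] = 0.35 × 0.011000 = 0.003850
P(Fire suppression does not activate) [OR] = 1 − (1−0.004561) × (1−0.003850) = 0.008393
Rounded to 4 decimal places: P(Fire suppression does not activate) ≈ 0.0084.

0.0084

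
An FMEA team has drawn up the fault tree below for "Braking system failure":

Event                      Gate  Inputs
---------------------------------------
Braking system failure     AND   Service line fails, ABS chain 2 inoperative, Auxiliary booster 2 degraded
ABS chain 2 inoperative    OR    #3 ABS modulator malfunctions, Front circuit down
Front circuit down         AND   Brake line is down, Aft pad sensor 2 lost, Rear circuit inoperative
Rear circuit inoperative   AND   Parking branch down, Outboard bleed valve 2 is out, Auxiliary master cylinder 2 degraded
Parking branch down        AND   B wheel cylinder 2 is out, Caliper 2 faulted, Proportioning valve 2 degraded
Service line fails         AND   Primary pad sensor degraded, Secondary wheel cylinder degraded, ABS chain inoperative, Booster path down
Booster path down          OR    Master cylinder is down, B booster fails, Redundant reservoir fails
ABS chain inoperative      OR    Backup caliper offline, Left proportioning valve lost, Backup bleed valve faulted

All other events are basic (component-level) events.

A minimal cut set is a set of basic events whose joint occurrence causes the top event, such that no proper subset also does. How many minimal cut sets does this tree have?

ABS chain inoperative [OR]: union of children's cut sets → 3 cut set(s).
Booster path down [OR]: union of children's cut sets → 3 cut set(s).
Service line fails [AND]: one cut set from each child combined → 1 × 1 × 3 × 3 = 9 cut set(s).
Parking branch down [AND]: one cut set from each child combined → 1 × 1 × 1 = 1 cut set(s).
Rear circuit inoperative [AND]: one cut set from each child combined → 1 × 1 × 1 = 1 cut set(s).
Front circuit down [AND]: one cut set from each child combined → 1 × 1 × 1 = 1 cut set(s).
ABS chain 2 inoperative [OR]: union of children's cut sets → 2 cut set(s).
Braking system failure [AND]: one cut set from each child combined → 9 × 2 × 1 = 18 cut set(s).

18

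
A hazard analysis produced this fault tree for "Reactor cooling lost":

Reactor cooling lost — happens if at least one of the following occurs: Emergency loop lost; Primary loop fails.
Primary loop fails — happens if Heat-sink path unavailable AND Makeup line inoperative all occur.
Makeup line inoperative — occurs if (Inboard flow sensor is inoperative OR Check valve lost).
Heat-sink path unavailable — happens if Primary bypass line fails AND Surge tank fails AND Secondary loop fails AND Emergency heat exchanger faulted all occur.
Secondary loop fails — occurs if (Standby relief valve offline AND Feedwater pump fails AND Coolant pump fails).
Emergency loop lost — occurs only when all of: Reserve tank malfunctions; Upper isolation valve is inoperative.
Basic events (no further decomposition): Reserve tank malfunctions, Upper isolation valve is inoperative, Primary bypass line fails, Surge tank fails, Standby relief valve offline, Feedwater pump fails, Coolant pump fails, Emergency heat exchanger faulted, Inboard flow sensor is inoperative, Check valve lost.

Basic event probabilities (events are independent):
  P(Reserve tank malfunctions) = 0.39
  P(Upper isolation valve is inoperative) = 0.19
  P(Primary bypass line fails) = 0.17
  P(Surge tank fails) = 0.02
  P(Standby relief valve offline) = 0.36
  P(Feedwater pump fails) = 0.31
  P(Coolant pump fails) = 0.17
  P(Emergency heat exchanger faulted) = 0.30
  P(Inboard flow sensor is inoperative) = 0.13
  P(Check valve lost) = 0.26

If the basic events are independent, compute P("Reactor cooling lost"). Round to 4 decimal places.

P(Emergency loop lost) [AND] = 0.39 × 0.19 = 0.074100
P(Secondary loop fails) [AND] = 0.36 × 0.31 × 0.17 = 0.018972
P(Heat-sink path unavailable) [AND] = 0.17 × 0.02 × 0.018972 × 0.30 = 0.000019
P(Makeup line inoperative) [OR] = 1 − (1−0.13) × (1−0.26) = 0.356200
P(Primary loop fails) [AND] = 0.000019 × 0.356200 = 0.000007
P(Reactor cooling lost) [OR] = 1 − (1−0.074100) × (1−0.000007) = 0.074106
Rounded to 4 decimal places: P(Reactor cooling lost) ≈ 0.0741.

0.0741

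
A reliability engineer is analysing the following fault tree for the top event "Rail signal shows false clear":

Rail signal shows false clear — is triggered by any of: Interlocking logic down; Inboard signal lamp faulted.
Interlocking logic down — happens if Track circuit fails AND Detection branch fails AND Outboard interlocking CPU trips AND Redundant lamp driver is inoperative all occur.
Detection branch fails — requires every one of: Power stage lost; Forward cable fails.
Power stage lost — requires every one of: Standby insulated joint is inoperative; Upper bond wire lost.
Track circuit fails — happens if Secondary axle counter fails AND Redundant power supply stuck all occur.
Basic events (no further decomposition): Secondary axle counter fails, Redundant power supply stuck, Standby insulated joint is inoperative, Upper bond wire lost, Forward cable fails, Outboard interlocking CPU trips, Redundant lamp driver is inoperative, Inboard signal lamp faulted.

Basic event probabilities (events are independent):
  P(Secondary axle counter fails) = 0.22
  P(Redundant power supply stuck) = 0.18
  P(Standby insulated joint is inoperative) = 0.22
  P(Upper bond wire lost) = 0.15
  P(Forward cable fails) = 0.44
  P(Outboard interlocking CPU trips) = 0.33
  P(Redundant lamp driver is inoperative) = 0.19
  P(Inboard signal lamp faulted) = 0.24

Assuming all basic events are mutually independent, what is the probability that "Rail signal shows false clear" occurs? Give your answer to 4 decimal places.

0.2400

P(Track circuit fails) [AND] = 0.22 × 0.18 = 0.039600
P(Power stage lost) [AND] = 0.22 × 0.15 = 0.033000
P(Detection branch fails) [AND] = 0.033000 × 0.44 = 0.014520
P(Interlocking logic down) [AND] = 0.039600 × 0.014520 × 0.33 × 0.19 = 0.000036
P(Rail signal shows false clear) [OR] = 1 − (1−0.000036) × (1−0.24) = 0.240027
Rounded to 4 decimal places: P(Rail signal shows false clear) ≈ 0.2400.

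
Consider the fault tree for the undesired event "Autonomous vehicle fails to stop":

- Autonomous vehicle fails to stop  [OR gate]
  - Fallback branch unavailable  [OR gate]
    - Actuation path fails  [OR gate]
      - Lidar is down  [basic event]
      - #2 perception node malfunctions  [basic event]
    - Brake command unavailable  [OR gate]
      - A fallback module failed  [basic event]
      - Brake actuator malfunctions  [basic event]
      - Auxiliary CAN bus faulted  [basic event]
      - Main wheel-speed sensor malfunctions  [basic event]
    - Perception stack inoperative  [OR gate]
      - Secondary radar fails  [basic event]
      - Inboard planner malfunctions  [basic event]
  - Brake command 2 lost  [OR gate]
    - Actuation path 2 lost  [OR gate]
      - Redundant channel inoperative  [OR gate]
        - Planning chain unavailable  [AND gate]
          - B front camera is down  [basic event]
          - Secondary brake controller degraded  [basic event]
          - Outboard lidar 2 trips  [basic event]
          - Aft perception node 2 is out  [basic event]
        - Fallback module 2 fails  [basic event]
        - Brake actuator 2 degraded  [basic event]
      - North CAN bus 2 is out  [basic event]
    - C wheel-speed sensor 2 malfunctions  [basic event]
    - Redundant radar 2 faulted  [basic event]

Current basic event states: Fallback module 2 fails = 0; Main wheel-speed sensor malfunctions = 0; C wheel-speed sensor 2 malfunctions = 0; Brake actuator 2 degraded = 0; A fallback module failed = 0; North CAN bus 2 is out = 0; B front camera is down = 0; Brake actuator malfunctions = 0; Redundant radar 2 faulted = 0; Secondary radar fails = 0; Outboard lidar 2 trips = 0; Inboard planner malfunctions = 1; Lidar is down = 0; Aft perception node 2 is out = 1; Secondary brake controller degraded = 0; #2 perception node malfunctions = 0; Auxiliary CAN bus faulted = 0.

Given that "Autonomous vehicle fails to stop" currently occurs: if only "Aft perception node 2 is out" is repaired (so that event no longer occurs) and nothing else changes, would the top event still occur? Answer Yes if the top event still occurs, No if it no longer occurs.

Yes

Counterfactual: set "Aft perception node 2 is out" to not occurred.
Actuation path fails [OR]: Lidar is down=not, #2 perception node malfunctions=not → no input occurs → does not occur.
Brake command unavailable [OR]: A fallback module failed=not, Brake actuator malfunctions=not, Auxiliary CAN bus faulted=not, Main wheel-speed sensor malfunctions=not → no input occurs → does not occur.
Perception stack inoperative [OR]: Secondary radar fails=not, Inboard planner malfunctions=occurs → at least one input occurs → occurs.
Fallback branch unavailable [OR]: Actuation path fails=not, Brake command unavailable=not, Perception stack inoperative=occurs → at least one input occurs → occurs.
Planning chain unavailable [AND]: B front camera is down=not, Secondary brake controller degraded=not, Outboard lidar 2 trips=not, Aft perception node 2 is out=not → not all inputs occur → does not occur.
Redundant channel inoperative [OR]: Planning chain unavailable=not, Fallback module 2 fails=not, Brake actuator 2 degraded=not → no input occurs → does not occur.
Actuation path 2 lost [OR]: Redundant channel inoperative=not, North CAN bus 2 is out=not → no input occurs → does not occur.
Brake command 2 lost [OR]: Actuation path 2 lost=not, C wheel-speed sensor 2 malfunctions=not, Redundant radar 2 faulted=not → no input occurs → does not occur.
Autonomous vehicle fails to stop [OR]: Fallback branch unavailable=occurs, Brake command 2 lost=not → at least one input occurs → occurs.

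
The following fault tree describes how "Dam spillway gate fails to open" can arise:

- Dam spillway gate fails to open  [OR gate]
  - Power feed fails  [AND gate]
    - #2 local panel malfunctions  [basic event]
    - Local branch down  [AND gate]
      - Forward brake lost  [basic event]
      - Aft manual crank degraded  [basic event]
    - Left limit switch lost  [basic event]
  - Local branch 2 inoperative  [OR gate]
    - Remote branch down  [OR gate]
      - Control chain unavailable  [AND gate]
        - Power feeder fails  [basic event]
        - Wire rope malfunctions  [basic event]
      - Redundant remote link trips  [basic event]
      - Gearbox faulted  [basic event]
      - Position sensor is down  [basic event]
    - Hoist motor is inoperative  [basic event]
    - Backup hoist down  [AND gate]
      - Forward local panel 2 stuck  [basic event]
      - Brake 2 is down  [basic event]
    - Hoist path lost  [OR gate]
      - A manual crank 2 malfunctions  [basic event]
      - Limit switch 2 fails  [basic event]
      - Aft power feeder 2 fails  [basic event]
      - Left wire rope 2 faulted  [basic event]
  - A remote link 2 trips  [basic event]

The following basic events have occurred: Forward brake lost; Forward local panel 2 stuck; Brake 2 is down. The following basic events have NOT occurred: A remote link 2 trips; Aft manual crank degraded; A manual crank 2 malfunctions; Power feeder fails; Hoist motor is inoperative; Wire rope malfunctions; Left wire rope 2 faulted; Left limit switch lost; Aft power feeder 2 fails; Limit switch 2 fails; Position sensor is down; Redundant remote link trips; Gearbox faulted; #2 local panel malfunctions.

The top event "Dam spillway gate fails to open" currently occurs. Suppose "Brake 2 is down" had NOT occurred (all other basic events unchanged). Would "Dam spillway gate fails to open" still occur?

Counterfactual: set "Brake 2 is down" to not occurred.
Local branch down [AND]: Forward brake lost=occurs, Aft manual crank degraded=not → not all inputs occur → does not occur.
Power feed fails [AND]: #2 local panel malfunctions=not, Local branch down=not, Left limit switch lost=not → not all inputs occur → does not occur.
Control chain unavailable [AND]: Power feeder fails=not, Wire rope malfunctions=not → not all inputs occur → does not occur.
Remote branch down [OR]: Control chain unavailable=not, Redundant remote link trips=not, Gearbox faulted=not, Position sensor is down=not → no input occurs → does not occur.
Backup hoist down [AND]: Forward local panel 2 stuck=occurs, Brake 2 is down=not → not all inputs occur → does not occur.
Hoist path lost [OR]: A manual crank 2 malfunctions=not, Limit switch 2 fails=not, Aft power feeder 2 fails=not, Left wire rope 2 faulted=not → no input occurs → does not occur.
Local branch 2 inoperative [OR]: Remote branch down=not, Hoist motor is inoperative=not, Backup hoist down=not, Hoist path lost=not → no input occurs → does not occur.
Dam spillway gate fails to open [OR]: Power feed fails=not, Local branch 2 inoperative=not, A remote link 2 trips=not → no input occurs → does not occur.

No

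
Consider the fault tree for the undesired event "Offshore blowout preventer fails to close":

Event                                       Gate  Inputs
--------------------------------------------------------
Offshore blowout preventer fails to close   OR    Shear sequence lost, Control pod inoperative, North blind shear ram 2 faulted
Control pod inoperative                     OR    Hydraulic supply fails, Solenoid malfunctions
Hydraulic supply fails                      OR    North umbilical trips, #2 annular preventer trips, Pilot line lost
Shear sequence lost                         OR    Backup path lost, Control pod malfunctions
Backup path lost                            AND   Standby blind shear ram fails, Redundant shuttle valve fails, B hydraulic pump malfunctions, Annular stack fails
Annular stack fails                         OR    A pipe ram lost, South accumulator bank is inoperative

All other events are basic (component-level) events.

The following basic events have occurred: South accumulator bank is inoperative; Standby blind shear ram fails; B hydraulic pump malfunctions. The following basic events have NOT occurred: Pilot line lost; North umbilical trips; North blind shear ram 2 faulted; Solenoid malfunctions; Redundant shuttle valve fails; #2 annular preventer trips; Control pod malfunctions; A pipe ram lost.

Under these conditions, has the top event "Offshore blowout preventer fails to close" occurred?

Annular stack fails [OR]: A pipe ram lost=not, South accumulator bank is inoperative=occurs → at least one input occurs → occurs.
Backup path lost [AND]: Standby blind shear ram fails=occurs, Redundant shuttle valve fails=not, B hydraulic pump malfunctions=occurs, Annular stack fails=occurs → not all inputs occur → does not occur.
Shear sequence lost [OR]: Backup path lost=not, Control pod malfunctions=not → no input occurs → does not occur.
Hydraulic supply fails [OR]: North umbilical trips=not, #2 annular preventer trips=not, Pilot line lost=not → no input occurs → does not occur.
Control pod inoperative [OR]: Hydraulic supply fails=not, Solenoid malfunctions=not → no input occurs → does not occur.
Offshore blowout preventer fails to close [OR]: Shear sequence lost=not, Control pod inoperative=not, North blind shear ram 2 faulted=not → no input occurs → does not occur.

No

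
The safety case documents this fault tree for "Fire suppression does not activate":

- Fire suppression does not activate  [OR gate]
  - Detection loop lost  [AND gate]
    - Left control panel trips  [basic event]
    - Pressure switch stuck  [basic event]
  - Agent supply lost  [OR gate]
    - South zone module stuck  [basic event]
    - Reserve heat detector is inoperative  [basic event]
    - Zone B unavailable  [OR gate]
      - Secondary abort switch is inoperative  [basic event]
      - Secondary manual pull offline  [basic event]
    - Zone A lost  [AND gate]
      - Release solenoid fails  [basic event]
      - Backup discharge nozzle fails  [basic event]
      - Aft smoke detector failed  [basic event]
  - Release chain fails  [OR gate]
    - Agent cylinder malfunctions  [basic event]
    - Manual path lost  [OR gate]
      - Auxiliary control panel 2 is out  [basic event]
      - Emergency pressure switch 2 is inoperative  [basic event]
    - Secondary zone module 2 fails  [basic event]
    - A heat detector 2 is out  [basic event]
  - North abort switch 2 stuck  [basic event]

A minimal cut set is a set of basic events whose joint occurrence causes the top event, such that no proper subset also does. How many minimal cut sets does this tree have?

Detection loop lost [AND]: one cut set from each child combined → 1 × 1 = 1 cut set(s).
Zone B unavailable [OR]: union of children's cut sets → 2 cut set(s).
Zone A lost [AND]: one cut set from each child combined → 1 × 1 × 1 = 1 cut set(s).
Agent supply lost [OR]: union of children's cut sets → 5 cut set(s).
Manual path lost [OR]: union of children's cut sets → 2 cut set(s).
Release chain fails [OR]: union of children's cut sets → 5 cut set(s).
Fire suppression does not activate [OR]: union of children's cut sets → 12 cut set(s).

12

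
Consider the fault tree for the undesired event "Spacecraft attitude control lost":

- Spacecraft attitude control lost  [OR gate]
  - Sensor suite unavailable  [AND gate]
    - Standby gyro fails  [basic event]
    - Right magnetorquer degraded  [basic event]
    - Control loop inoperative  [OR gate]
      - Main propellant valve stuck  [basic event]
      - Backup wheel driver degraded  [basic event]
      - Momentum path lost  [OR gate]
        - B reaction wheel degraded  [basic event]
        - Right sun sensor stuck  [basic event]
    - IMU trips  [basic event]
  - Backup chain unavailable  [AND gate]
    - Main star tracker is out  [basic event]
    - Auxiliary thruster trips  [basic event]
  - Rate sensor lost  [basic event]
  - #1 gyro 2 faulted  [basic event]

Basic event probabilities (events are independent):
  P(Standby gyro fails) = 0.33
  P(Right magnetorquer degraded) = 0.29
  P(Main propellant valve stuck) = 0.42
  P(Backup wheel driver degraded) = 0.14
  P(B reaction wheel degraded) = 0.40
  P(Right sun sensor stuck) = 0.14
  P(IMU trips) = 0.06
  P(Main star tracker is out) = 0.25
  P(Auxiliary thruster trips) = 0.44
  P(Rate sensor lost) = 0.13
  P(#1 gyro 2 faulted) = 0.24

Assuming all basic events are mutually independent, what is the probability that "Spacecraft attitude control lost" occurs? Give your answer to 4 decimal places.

0.4140

P(Momentum path lost) [OR] = 1 − (1−0.40) × (1−0.14) = 0.484000
P(Control loop inoperative) [OR] = 1 − (1−0.42) × (1−0.14) × (1−0.484000) = 0.742619
P(Sensor suite unavailable) [AND] = 0.33 × 0.29 × 0.742619 × 0.06 = 0.004264
P(Backup chain unavailable) [AND] = 0.25 × 0.44 = 0.110000
P(Spacecraft attitude control lost) [OR] = 1 − (1−0.004264) × (1−0.110000) × (1−0.13) × (1−0.24) = 0.414041
Rounded to 4 decimal places: P(Spacecraft attitude control lost) ≈ 0.4140.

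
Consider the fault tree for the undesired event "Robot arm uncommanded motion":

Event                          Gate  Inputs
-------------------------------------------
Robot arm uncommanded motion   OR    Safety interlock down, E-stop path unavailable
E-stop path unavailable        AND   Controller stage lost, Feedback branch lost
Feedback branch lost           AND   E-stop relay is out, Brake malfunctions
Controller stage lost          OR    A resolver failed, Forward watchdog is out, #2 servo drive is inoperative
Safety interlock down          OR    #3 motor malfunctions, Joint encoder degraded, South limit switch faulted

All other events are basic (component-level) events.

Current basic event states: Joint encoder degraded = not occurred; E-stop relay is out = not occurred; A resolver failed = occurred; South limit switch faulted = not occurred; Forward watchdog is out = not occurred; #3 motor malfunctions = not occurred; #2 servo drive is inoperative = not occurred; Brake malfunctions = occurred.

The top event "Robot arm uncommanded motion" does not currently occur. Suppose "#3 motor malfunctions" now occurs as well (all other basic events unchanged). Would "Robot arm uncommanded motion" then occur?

Yes

Counterfactual: set "#3 motor malfunctions" to occurred.
Safety interlock down [OR]: #3 motor malfunctions=occurs, Joint encoder degraded=not, South limit switch faulted=not → at least one input occurs → occurs.
Controller stage lost [OR]: A resolver failed=occurs, Forward watchdog is out=not, #2 servo drive is inoperative=not → at least one input occurs → occurs.
Feedback branch lost [AND]: E-stop relay is out=not, Brake malfunctions=occurs → not all inputs occur → does not occur.
E-stop path unavailable [AND]: Controller stage lost=occurs, Feedback branch lost=not → not all inputs occur → does not occur.
Robot arm uncommanded motion [OR]: Safety interlock down=occurs, E-stop path unavailable=not → at least one input occurs → occurs.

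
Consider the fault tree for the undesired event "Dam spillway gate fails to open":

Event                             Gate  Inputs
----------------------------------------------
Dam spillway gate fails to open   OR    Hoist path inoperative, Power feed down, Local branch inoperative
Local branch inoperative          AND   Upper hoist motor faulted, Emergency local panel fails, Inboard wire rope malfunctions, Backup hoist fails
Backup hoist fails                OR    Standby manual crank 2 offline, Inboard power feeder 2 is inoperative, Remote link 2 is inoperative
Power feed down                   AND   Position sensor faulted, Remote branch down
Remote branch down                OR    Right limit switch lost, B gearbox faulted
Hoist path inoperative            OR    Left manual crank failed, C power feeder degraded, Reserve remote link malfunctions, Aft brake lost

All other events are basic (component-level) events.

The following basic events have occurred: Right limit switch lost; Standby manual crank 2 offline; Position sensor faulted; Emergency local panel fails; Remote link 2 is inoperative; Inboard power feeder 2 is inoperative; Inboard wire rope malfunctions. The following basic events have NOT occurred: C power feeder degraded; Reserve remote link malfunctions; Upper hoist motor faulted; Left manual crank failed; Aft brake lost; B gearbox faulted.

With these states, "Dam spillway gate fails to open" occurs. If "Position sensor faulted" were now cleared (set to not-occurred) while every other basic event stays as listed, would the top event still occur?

No

Counterfactual: set "Position sensor faulted" to not occurred.
Hoist path inoperative [OR]: Left manual crank failed=not, C power feeder degraded=not, Reserve remote link malfunctions=not, Aft brake lost=not → no input occurs → does not occur.
Remote branch down [OR]: Right limit switch lost=occurs, B gearbox faulted=not → at least one input occurs → occurs.
Power feed down [AND]: Position sensor faulted=not, Remote branch down=occurs → not all inputs occur → does not occur.
Backup hoist fails [OR]: Standby manual crank 2 offline=occurs, Inboard power feeder 2 is inoperative=occurs, Remote link 2 is inoperative=occurs → at least one input occurs → occurs.
Local branch inoperative [AND]: Upper hoist motor faulted=not, Emergency local panel fails=occurs, Inboard wire rope malfunctions=occurs, Backup hoist fails=occurs → not all inputs occur → does not occur.
Dam spillway gate fails to open [OR]: Hoist path inoperative=not, Power feed down=not, Local branch inoperative=not → no input occurs → does not occur.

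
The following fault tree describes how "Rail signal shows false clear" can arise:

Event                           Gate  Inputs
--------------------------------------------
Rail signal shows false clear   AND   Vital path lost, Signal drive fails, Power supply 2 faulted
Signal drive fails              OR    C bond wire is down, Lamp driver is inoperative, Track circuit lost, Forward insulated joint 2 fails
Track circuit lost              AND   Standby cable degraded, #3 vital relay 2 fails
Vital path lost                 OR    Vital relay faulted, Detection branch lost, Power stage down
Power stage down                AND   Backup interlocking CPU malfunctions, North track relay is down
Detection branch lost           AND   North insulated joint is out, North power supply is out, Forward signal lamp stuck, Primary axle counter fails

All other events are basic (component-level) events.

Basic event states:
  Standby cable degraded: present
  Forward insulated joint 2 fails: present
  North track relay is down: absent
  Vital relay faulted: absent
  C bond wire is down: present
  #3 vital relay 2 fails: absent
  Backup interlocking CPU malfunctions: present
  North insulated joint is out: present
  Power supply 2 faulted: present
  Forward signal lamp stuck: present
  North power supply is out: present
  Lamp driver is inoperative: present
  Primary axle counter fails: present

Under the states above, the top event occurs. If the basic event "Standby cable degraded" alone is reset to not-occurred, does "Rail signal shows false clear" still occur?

Yes

Counterfactual: set "Standby cable degraded" to not occurred.
Detection branch lost [AND]: North insulated joint is out=occurs, North power supply is out=occurs, Forward signal lamp stuck=occurs, Primary axle counter fails=occurs → all inputs occur → occurs.
Power stage down [AND]: Backup interlocking CPU malfunctions=occurs, North track relay is down=not → not all inputs occur → does not occur.
Vital path lost [OR]: Vital relay faulted=not, Detection branch lost=occurs, Power stage down=not → at least one input occurs → occurs.
Track circuit lost [AND]: Standby cable degraded=not, #3 vital relay 2 fails=not → not all inputs occur → does not occur.
Signal drive fails [OR]: C bond wire is down=occurs, Lamp driver is inoperative=occurs, Track circuit lost=not, Forward insulated joint 2 fails=occurs → at least one input occurs → occurs.
Rail signal shows false clear [AND]: Vital path lost=occurs, Signal drive fails=occurs, Power supply 2 faulted=occurs → all inputs occur → occurs.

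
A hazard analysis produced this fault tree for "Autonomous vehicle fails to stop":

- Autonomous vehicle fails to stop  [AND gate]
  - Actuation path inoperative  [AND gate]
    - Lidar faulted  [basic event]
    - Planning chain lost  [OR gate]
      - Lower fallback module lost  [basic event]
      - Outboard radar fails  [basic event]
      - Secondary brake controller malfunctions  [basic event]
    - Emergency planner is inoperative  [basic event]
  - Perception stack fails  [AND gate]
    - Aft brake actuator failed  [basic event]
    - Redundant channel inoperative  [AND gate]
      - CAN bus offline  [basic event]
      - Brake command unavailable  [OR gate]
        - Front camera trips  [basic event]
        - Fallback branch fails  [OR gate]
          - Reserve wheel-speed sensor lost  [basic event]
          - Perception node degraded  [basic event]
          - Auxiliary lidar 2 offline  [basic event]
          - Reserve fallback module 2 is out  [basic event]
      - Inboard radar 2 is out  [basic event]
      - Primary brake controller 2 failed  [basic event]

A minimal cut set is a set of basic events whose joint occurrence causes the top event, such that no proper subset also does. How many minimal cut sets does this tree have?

Planning chain lost [OR]: union of children's cut sets → 3 cut set(s).
Actuation path inoperative [AND]: one cut set from each child combined → 1 × 3 × 1 = 3 cut set(s).
Fallback branch fails [OR]: union of children's cut sets → 4 cut set(s).
Brake command unavailable [OR]: union of children's cut sets → 5 cut set(s).
Redundant channel inoperative [AND]: one cut set from each child combined → 1 × 5 × 1 × 1 = 5 cut set(s).
Perception stack fails [AND]: one cut set from each child combined → 1 × 5 = 5 cut set(s).
Autonomous vehicle fails to stop [AND]: one cut set from each child combined → 3 × 5 = 15 cut set(s).

15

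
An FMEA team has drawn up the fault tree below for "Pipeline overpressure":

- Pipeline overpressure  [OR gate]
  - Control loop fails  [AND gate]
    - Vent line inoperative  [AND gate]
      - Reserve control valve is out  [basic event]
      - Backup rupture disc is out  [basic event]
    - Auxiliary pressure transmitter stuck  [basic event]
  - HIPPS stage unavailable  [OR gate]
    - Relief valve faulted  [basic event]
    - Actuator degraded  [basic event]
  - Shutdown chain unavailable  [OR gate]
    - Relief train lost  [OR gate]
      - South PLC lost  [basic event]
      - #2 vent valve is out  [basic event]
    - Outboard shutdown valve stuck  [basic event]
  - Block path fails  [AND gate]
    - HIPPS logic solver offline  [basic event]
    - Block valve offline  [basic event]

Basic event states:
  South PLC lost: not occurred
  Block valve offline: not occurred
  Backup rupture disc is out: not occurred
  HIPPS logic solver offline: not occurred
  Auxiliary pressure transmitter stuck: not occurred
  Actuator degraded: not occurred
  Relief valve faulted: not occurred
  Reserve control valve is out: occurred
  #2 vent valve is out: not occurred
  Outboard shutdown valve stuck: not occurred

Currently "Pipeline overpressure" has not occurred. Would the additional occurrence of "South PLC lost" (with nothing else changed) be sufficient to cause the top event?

Counterfactual: set "South PLC lost" to occurred.
Vent line inoperative [AND]: Reserve control valve is out=occurs, Backup rupture disc is out=not → not all inputs occur → does not occur.
Control loop fails [AND]: Vent line inoperative=not, Auxiliary pressure transmitter stuck=not → not all inputs occur → does not occur.
HIPPS stage unavailable [OR]: Relief valve faulted=not, Actuator degraded=not → no input occurs → does not occur.
Relief train lost [OR]: South PLC lost=occurs, #2 vent valve is out=not → at least one input occurs → occurs.
Shutdown chain unavailable [OR]: Relief train lost=occurs, Outboard shutdown valve stuck=not → at least one input occurs → occurs.
Block path fails [AND]: HIPPS logic solver offline=not, Block valve offline=not → not all inputs occur → does not occur.
Pipeline overpressure [OR]: Control loop fails=not, HIPPS stage unavailable=not, Shutdown chain unavailable=occurs, Block path fails=not → at least one input occurs → occurs.

Yes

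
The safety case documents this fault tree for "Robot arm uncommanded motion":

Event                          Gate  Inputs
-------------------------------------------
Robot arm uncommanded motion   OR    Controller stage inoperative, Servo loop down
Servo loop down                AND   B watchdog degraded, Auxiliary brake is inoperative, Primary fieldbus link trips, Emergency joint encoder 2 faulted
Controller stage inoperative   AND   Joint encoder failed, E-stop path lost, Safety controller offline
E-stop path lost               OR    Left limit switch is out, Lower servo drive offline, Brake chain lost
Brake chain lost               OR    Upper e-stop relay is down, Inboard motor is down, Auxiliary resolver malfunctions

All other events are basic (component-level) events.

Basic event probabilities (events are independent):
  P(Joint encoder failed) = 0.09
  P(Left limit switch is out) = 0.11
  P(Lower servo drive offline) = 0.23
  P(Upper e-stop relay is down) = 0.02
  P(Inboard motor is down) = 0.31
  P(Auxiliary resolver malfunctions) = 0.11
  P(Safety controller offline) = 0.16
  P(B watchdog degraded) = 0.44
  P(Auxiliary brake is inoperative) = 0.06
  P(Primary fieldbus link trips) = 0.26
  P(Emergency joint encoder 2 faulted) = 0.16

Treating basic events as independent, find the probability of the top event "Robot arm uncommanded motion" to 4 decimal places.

0.0096

P(Brake chain lost) [OR] = 1 − (1−0.02) × (1−0.31) × (1−0.11) = 0.398182
P(E-stop path lost) [OR] = 1 − (1−0.11) × (1−0.23) × (1−0.398182) = 0.587574
P(Controller stage inoperative) [AND] = 0.09 × 0.587574 × 0.16 = 0.008461
P(Servo loop down) [AND] = 0.44 × 0.06 × 0.26 × 0.16 = 0.001098
P(Robot arm uncommanded motion) [OR] = 1 − (1−0.008461) × (1−0.001098) = 0.009550
Rounded to 4 decimal places: P(Robot arm uncommanded motion) ≈ 0.0096.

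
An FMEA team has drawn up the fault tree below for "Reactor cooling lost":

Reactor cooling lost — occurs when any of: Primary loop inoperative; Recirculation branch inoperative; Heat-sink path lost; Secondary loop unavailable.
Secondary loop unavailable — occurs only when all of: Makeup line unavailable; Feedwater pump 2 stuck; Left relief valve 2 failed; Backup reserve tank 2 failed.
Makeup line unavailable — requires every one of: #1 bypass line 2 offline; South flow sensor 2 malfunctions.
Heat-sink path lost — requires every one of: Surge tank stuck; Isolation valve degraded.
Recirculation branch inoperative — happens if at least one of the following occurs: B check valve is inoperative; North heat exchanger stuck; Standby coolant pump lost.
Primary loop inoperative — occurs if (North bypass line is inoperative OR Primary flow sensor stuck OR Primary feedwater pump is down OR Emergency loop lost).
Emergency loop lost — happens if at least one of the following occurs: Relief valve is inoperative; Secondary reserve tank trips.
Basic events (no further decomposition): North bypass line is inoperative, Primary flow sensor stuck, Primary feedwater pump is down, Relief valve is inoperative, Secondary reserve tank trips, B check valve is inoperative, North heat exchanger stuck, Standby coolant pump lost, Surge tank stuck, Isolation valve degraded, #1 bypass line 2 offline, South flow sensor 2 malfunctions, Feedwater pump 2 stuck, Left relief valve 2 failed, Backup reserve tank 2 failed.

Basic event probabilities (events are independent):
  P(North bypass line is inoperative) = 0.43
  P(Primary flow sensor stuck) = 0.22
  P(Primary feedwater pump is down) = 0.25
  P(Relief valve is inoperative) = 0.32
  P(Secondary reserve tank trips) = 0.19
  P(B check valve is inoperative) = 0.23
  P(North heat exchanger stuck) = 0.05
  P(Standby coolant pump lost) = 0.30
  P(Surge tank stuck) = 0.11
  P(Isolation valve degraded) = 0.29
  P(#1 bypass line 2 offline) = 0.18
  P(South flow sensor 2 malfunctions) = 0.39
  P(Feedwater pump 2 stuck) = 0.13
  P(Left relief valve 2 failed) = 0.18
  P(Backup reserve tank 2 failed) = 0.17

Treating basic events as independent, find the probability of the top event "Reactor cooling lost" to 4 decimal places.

P(Emergency loop lost) [OR] = 1 − (1−0.32) × (1−0.19) = 0.449200
P(Primary loop inoperative) [OR] = 1 − (1−0.43) × (1−0.22) × (1−0.25) × (1−0.449200) = 0.816336
P(Recirculation branch inoperative) [OR] = 1 − (1−0.23) × (1−0.05) × (1−0.30) = 0.487950
P(Heat-sink path lost) [AND] = 0.11 × 0.29 = 0.031900
P(Makeup line unavailable) [AND] = 0.18 × 0.39 = 0.070200
P(Secondary loop unavailable) [AND] = 0.070200 × 0.13 × 0.18 × 0.17 = 0.000279
P(Reactor cooling lost) [OR] = 1 − (1−0.816336) × (1−0.487950) × (1−0.031900) × (1−0.000279) = 0.908980
Rounded to 4 decimal places: P(Reactor cooling lost) ≈ 0.9090.

0.9090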